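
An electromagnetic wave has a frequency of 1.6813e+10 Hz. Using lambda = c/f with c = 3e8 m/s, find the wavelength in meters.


lambda = c / f = 3.0000e+08 / 1.6813e+10 = 0.01784 m

0.01784 m


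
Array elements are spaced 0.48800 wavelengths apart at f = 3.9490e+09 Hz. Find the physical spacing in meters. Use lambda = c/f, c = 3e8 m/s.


lambda = c / f = 3.0000e+08 / 3.9490e+09 = 0.07596860 m
d = 0.48800 * 0.07596860 = 0.03707 m

0.03707 m


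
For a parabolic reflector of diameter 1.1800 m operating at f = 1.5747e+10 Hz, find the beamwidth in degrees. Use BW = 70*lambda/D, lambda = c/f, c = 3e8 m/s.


lambda = c / f = 3.0000e+08 / 1.5747e+10 = 0.01905125 m
BW = 70 * 0.01905125 / 1.1800 = 1.130 deg

1.130 deg


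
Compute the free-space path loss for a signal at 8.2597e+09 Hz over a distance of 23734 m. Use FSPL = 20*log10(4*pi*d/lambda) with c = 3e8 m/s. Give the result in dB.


lambda = c / f = 3.0000e+08 / 8.2597e+09 = 0.03632093 m
FSPL = 20 * log10(4*pi*23734/0.03632093) = 138.3 dB

138.3 dB


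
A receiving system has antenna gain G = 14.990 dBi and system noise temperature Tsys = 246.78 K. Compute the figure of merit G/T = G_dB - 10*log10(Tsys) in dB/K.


G/T = 14.990 - 10*log10(246.78) = 14.990 - 23.92310 = -8.933 dB/K

-8.933 dB/K


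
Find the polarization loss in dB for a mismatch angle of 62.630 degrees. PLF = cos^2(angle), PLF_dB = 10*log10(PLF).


PLF_linear = cos^2(62.630 deg) = 0.2113561
PLF_dB = 10 * log10(0.2113561) = -6.750 dB

-6.750 dB


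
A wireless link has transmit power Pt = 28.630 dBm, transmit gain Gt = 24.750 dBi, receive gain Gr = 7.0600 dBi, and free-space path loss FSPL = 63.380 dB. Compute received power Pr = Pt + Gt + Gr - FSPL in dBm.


Pr = 28.630 + 24.750 + 7.0600 - 63.380 = -2.94 dBm

-2.94 dBm


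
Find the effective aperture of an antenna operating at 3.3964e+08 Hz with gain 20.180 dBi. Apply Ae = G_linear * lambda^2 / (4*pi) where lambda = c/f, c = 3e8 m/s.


lambda = c / f = 3.0000e+08 / 3.3964e+08 = 0.8832882 m
G_linear = 10^(20.180/10) = 104.2317
Ae = G_linear * lambda^2 / (4*pi) = 104.2317 * 0.8832882^2 / (4*pi) = 6.471 m^2

6.471 m^2


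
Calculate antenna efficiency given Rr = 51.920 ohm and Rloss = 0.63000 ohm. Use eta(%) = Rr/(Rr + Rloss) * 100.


eta = 51.920 / (51.920 + 0.63000) * 100 = 98.80%

98.80%


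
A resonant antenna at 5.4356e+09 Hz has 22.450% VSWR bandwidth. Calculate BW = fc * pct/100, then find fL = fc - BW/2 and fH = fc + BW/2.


BW = 5.4356e+09 * 22.450/100 = 1.220292e+09 Hz
fL = 5.4356e+09 - 1.220292e+09/2 = 4.825e+09 Hz
fH = 5.4356e+09 + 1.220292e+09/2 = 6.046e+09 Hz

BW=1.220e+09 Hz, fL=4.825e+09 Hz, fH=6.046e+09 Hz


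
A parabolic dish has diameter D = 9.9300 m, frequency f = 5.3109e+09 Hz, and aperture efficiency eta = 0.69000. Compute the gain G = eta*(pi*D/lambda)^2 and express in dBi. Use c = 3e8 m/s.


lambda = c / f = 3.0000e+08 / 5.3109e+09 = 0.05648760 m
G_linear = 0.69000 * (pi * 9.9300 / 0.05648760)^2 = 210446.2
G_dBi = 10 * log10(210446.2) = 53.23 dBi

53.23 dBi


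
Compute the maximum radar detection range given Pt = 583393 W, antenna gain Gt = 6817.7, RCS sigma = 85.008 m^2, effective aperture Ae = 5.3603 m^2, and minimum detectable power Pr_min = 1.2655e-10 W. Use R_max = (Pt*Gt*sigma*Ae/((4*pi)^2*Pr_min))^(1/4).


R^4 = 583393*6817.7*85.008*5.3603 / ((4*pi)^2 * 1.2655e-10) = 9.069140e+19
R_max = 9.069140e+19^0.25 = 97587 m

97587 m


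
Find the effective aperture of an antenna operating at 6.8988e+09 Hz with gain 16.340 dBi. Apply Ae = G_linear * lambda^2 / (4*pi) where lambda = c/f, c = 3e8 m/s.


lambda = c / f = 3.0000e+08 / 6.8988e+09 = 0.04348582 m
G_linear = 10^(16.340/10) = 43.05266
Ae = G_linear * lambda^2 / (4*pi) = 43.05266 * 0.04348582^2 / (4*pi) = 6.479e-03 m^2

6.479e-03 m^2


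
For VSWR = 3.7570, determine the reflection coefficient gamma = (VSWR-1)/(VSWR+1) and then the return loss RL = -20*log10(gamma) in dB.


gamma = (3.7570 - 1) / (3.7570 + 1) = 0.5795670
RL = -20 * log10(0.5795670) = 4.738 dB

4.738 dB


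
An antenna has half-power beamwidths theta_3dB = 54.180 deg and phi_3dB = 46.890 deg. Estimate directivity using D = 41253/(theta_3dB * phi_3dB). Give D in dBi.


D_linear = 41253 / (54.180 * 46.890) = 16.23814
D_dBi = 10 * log10(16.23814) = 12.11 dBi

12.11 dBi


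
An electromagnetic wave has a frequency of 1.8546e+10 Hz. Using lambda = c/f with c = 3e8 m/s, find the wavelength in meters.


lambda = c / f = 3.0000e+08 / 1.8546e+10 = 0.01618 m

0.01618 m


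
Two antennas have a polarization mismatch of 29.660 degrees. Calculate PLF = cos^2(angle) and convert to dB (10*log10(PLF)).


PLF_linear = cos^2(29.660 deg) = 0.7551214
PLF_dB = 10 * log10(0.7551214) = -1.220 dB

-1.220 dB


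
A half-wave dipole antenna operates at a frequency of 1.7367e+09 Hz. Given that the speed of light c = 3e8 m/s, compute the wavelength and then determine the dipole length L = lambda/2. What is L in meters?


lambda = c / f = 3.0000e+08 / 1.7367e+09 = 0.1727414 m
L = lambda / 2 = 0.1727414 / 2 = 0.08637 m

0.08637 m


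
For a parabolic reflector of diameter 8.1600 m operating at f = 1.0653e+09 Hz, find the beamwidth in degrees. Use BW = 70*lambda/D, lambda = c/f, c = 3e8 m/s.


lambda = c / f = 3.0000e+08 / 1.0653e+09 = 0.2816108 m
BW = 70 * 0.2816108 / 8.1600 = 2.416 deg

2.416 deg


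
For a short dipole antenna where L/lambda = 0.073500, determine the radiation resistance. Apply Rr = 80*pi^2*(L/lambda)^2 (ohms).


Rr = 80 * pi^2 * (0.073500)^2 = 80 * 9.869604 * 5.402250e-03 = 4.265 ohm

4.265 ohm


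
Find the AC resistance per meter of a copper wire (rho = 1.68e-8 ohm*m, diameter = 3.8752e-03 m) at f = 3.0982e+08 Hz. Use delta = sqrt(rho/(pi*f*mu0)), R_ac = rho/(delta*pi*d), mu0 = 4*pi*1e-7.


delta = sqrt(1.68e-8 / (pi * 3.0982e+08 * 4*pi*1e-7)) = 3.706125e-06 m
R_ac = 1.68e-8 / (3.706125e-06 * pi * 3.8752e-03) = 0.3723 ohm/m

0.3723 ohm/m


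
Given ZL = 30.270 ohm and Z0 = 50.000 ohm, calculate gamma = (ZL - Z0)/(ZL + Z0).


gamma = (30.270 - 50.000) / (30.270 + 50.000) = -0.2458

-0.2458


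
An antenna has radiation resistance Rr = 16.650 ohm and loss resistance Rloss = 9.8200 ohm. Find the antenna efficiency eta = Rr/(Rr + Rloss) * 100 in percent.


eta = 16.650 / (16.650 + 9.8200) * 100 = 62.90%

62.90%


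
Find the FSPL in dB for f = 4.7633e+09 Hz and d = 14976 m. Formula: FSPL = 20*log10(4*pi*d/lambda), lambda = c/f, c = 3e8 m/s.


lambda = c / f = 3.0000e+08 / 4.7633e+09 = 0.06298155 m
FSPL = 20 * log10(4*pi*14976/0.06298155) = 129.5 dB

129.5 dB


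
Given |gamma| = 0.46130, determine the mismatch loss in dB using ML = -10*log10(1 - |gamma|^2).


ML = -10 * log10(1 - 0.46130^2) = -10 * log10(0.78720231) = 1.039 dB

1.039 dB


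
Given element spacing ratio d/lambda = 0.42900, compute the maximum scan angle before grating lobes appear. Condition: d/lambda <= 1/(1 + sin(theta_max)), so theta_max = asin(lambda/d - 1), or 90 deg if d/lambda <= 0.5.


lambda/d - 1 = 1/0.42900 - 1 = 1.331002 >= 1
d/lambda <= 0.5, so the array can scan to endfire without grating lobes: theta_max = 90 deg

90 deg


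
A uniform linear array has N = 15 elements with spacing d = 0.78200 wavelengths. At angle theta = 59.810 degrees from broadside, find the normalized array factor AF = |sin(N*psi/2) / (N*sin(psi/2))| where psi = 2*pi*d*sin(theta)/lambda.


psi = 2*pi*0.78200*sin(59.810 deg) = 4.247003 rad
AF = |sin(15*4.247003/2) / (15*sin(4.247003/2))| = 0.03312

0.03312


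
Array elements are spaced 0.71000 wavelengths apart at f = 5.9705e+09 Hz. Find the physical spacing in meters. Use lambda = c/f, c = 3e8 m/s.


lambda = c / f = 3.0000e+08 / 5.9705e+09 = 0.05024705 m
d = 0.71000 * 0.05024705 = 0.03568 m

0.03568 m


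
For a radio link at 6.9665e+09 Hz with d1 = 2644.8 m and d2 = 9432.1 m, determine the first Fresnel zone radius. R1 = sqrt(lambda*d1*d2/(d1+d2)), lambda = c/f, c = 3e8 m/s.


lambda = c / f = 3.0000e+08 / 6.9665e+09 = 0.04306323 m
R1 = sqrt(0.04306323 * 2644.8 * 9432.1 / (2644.8 + 9432.1)) = 9.431 m

9.431 m


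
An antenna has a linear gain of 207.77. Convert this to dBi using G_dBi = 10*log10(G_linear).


G_dBi = 10 * log10(207.77) = 23.18 dBi

23.18 dBi


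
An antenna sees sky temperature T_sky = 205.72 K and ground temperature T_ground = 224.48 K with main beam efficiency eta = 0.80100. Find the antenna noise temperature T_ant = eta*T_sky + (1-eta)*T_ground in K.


T_ant = 0.80100 * 205.72 + (1 - 0.80100) * 224.48 = 209.5 K

209.5 K


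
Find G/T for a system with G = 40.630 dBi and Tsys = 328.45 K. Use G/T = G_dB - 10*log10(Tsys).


G/T = 40.630 - 10*log10(328.45) = 40.630 - 25.16469 = 15.47 dB/K

15.47 dB/K


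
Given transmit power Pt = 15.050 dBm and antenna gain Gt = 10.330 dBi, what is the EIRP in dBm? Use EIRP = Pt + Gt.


EIRP = Pt + Gt = 15.050 + 10.330 = 25.38 dBm

25.38 dBm


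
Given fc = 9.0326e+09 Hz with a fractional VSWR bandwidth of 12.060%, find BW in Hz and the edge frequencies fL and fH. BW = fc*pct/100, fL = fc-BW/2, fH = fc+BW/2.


BW = 9.0326e+09 * 12.060/100 = 1.089332e+09 Hz
fL = 9.0326e+09 - 1.089332e+09/2 = 8.488e+09 Hz
fH = 9.0326e+09 + 1.089332e+09/2 = 9.577e+09 Hz

BW=1.089e+09 Hz, fL=8.488e+09 Hz, fH=9.577e+09 Hz


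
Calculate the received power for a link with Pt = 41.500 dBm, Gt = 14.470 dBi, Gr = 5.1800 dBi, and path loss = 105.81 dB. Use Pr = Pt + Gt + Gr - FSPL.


Pr = 41.500 + 14.470 + 5.1800 - 105.81 = -44.66 dBm

-44.66 dBm


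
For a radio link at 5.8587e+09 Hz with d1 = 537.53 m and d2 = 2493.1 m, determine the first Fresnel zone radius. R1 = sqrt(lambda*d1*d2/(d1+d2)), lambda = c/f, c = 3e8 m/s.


lambda = c / f = 3.0000e+08 / 5.8587e+09 = 0.05120590 m
R1 = sqrt(0.05120590 * 537.53 * 2493.1 / (537.53 + 2493.1)) = 4.758 m

4.758 m


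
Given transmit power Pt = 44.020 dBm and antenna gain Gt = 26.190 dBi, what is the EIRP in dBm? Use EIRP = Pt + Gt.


EIRP = Pt + Gt = 44.020 + 26.190 = 70.21 dBm

70.21 dBm


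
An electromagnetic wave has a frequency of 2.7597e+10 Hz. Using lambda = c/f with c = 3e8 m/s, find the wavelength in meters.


lambda = c / f = 3.0000e+08 / 2.7597e+10 = 0.01087 m

0.01087 m


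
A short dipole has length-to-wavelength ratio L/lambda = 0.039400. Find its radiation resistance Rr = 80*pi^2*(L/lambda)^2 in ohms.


Rr = 80 * pi^2 * (0.039400)^2 = 80 * 9.869604 * 1.552360e-03 = 1.226 ohm

1.226 ohm


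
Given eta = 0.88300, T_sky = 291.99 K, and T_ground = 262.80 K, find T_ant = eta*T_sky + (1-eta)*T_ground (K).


T_ant = 0.88300 * 291.99 + (1 - 0.88300) * 262.80 = 288.6 K

288.6 K


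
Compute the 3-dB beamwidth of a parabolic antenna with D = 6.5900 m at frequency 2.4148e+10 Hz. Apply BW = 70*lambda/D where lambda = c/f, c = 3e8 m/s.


lambda = c / f = 3.0000e+08 / 2.4148e+10 = 0.01242339 m
BW = 70 * 0.01242339 / 6.5900 = 0.1320 deg

0.1320 deg


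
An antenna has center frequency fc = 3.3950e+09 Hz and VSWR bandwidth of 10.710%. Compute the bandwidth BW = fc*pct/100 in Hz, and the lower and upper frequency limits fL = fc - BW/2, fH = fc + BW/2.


BW = 3.3950e+09 * 10.710/100 = 3.636045e+08 Hz
fL = 3.3950e+09 - 3.636045e+08/2 = 3.213e+09 Hz
fH = 3.3950e+09 + 3.636045e+08/2 = 3.577e+09 Hz

BW=3.636e+08 Hz, fL=3.213e+09 Hz, fH=3.577e+09 Hz


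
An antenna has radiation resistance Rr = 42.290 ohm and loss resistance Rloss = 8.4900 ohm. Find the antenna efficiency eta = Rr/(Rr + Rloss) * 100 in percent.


eta = 42.290 / (42.290 + 8.4900) * 100 = 83.28%

83.28%


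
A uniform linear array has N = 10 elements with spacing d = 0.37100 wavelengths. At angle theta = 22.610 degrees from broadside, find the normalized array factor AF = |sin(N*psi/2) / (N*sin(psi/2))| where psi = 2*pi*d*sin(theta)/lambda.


psi = 2*pi*0.37100*sin(22.610 deg) = 0.8961917 rad
AF = |sin(10*0.8961917/2) / (10*sin(0.8961917/2))| = 0.2247

0.2247


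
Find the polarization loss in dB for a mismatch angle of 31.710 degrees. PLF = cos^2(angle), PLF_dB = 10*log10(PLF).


PLF_linear = cos^2(31.710 deg) = 0.7237235
PLF_dB = 10 * log10(0.7237235) = -1.404 dB

-1.404 dB


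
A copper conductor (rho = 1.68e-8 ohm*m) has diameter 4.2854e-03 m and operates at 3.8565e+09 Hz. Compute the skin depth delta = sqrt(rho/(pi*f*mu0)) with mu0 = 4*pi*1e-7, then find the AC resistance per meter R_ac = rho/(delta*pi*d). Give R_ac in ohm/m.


delta = sqrt(1.68e-8 / (pi * 3.8565e+09 * 4*pi*1e-7)) = 1.050457e-06 m
R_ac = 1.68e-8 / (1.050457e-06 * pi * 4.2854e-03) = 1.188 ohm/m

1.188 ohm/m


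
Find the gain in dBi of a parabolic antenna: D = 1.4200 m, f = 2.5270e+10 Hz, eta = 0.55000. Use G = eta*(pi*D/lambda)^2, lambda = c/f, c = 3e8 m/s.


lambda = c / f = 3.0000e+08 / 2.5270e+10 = 0.01187178 m
G_linear = 0.55000 * (pi * 1.4200 / 0.01187178)^2 = 77661.80
G_dBi = 10 * log10(77661.80) = 48.90 dBi

48.90 dBi


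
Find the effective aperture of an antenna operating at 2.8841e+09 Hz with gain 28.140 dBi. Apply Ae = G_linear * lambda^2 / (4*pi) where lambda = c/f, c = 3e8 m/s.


lambda = c / f = 3.0000e+08 / 2.8841e+09 = 0.1040186 m
G_linear = 10^(28.140/10) = 651.6284
Ae = G_linear * lambda^2 / (4*pi) = 651.6284 * 0.1040186^2 / (4*pi) = 0.5611 m^2

0.5611 m^2


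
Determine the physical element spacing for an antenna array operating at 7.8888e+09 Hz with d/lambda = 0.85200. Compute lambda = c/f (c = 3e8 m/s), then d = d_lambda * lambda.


lambda = c / f = 3.0000e+08 / 7.8888e+09 = 0.03802860 m
d = 0.85200 * 0.03802860 = 0.03240 m

0.03240 m


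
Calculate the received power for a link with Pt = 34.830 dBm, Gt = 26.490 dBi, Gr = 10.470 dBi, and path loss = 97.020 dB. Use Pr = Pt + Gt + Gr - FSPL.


Pr = 34.830 + 26.490 + 10.470 - 97.020 = -25.23 dBm

-25.23 dBm


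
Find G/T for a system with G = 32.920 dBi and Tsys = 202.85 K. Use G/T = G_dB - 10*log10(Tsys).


G/T = 32.920 - 10*log10(202.85) = 32.920 - 23.07175 = 9.848 dB/K

9.848 dB/K


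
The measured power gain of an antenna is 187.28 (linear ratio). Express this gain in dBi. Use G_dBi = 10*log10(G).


G_dBi = 10 * log10(187.28) = 22.72 dBi

22.72 dBi


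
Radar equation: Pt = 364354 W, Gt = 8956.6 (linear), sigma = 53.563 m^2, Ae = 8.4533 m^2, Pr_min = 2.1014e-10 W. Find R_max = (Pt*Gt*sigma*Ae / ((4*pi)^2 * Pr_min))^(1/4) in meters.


R^4 = 364354*8956.6*53.563*8.4533 / ((4*pi)^2 * 2.1014e-10) = 4.452762e+19
R_max = 4.452762e+19^0.25 = 81688 m

81688 m


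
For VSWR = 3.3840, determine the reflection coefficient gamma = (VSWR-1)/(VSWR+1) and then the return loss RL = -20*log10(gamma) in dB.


gamma = (3.3840 - 1) / (3.3840 + 1) = 0.5437956
RL = -20 * log10(0.5437956) = 5.291 dB

5.291 dB


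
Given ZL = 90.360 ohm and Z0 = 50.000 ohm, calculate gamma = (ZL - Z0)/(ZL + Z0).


gamma = (90.360 - 50.000) / (90.360 + 50.000) = 0.2875

0.2875


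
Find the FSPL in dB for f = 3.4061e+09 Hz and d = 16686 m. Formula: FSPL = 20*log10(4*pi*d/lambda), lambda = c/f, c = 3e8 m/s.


lambda = c / f = 3.0000e+08 / 3.4061e+09 = 0.08807727 m
FSPL = 20 * log10(4*pi*16686/0.08807727) = 127.5 dB

127.5 dB


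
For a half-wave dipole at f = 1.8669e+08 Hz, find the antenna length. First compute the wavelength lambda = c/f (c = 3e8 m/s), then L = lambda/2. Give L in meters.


lambda = c / f = 3.0000e+08 / 1.8669e+08 = 1.606942 m
L = lambda / 2 = 1.606942 / 2 = 0.8035 m

0.8035 m


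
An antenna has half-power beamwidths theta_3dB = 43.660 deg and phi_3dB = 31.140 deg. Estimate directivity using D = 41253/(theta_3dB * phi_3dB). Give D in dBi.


D_linear = 41253 / (43.660 * 31.140) = 30.34263
D_dBi = 10 * log10(30.34263) = 14.82 dBi

14.82 dBi


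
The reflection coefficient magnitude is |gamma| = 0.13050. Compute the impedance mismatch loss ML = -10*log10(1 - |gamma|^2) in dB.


ML = -10 * log10(1 - 0.13050^2) = -10 * log10(0.98296975) = 0.07460 dB

0.07460 dB


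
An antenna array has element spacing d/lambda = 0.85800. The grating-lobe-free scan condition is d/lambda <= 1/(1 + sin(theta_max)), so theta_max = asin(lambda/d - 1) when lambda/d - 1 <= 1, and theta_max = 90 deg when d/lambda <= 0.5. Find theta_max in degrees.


lambda/d - 1 = 1/0.85800 - 1 = 0.1655012
theta_max = asin(0.1655012) = 9.526 deg

9.526 deg


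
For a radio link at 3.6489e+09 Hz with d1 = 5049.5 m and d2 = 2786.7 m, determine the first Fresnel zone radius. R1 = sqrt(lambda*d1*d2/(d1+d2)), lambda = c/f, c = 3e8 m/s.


lambda = c / f = 3.0000e+08 / 3.6489e+09 = 0.08221656 m
R1 = sqrt(0.08221656 * 5049.5 * 2786.7 / (5049.5 + 2786.7)) = 12.15 m

12.15 m


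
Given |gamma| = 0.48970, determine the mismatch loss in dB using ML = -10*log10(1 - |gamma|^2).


ML = -10 * log10(1 - 0.48970^2) = -10 * log10(0.76019391) = 1.191 dB

1.191 dB


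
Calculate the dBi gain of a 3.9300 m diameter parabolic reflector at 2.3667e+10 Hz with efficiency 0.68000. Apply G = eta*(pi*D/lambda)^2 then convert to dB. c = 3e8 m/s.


lambda = c / f = 3.0000e+08 / 2.3667e+10 = 0.01267588 m
G_linear = 0.68000 * (pi * 3.9300 / 0.01267588)^2 = 645115.6
G_dBi = 10 * log10(645115.6) = 58.10 dBi

58.10 dBi


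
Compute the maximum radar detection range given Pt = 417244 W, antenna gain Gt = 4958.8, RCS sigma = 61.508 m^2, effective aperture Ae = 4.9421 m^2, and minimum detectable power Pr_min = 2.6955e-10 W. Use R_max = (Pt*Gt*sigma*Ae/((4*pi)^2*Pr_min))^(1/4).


R^4 = 417244*4958.8*61.508*4.9421 / ((4*pi)^2 * 2.6955e-10) = 1.477579e+19
R_max = 1.477579e+19^0.25 = 61999 m

61999 m


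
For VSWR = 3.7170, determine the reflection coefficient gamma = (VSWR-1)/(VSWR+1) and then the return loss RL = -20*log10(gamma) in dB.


gamma = (3.7170 - 1) / (3.7170 + 1) = 0.5760017
RL = -20 * log10(0.5760017) = 4.792 dB

4.792 dB


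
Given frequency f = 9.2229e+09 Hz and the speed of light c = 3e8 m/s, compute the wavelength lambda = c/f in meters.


lambda = c / f = 3.0000e+08 / 9.2229e+09 = 0.03253 m

0.03253 m


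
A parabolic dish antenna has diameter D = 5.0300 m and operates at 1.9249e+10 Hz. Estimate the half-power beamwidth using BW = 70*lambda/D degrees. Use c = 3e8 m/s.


lambda = c / f = 3.0000e+08 / 1.9249e+10 = 0.01558523 m
BW = 70 * 0.01558523 / 5.0300 = 0.2169 deg

0.2169 deg


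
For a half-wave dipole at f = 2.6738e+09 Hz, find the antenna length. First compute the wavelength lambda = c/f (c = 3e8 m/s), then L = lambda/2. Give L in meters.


lambda = c / f = 3.0000e+08 / 2.6738e+09 = 0.1121999 m
L = lambda / 2 = 0.1121999 / 2 = 0.05610 m

0.05610 m


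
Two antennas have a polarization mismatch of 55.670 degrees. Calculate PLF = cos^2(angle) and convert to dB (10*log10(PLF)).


PLF_linear = cos^2(55.670 deg) = 0.3180492
PLF_dB = 10 * log10(0.3180492) = -4.975 dB

-4.975 dB


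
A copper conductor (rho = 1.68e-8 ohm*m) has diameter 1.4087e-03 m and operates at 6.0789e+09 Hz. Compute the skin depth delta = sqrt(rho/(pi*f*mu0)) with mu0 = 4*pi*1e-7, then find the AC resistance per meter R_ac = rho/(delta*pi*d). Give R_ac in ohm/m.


delta = sqrt(1.68e-8 / (pi * 6.0789e+09 * 4*pi*1e-7)) = 8.366856e-07 m
R_ac = 1.68e-8 / (8.366856e-07 * pi * 1.4087e-03) = 4.537 ohm/m

4.537 ohm/m


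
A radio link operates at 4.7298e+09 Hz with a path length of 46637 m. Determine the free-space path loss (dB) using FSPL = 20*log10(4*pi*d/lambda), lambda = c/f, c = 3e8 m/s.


lambda = c / f = 3.0000e+08 / 4.7298e+09 = 0.06342763 m
FSPL = 20 * log10(4*pi*46637/0.06342763) = 139.3 dB

139.3 dB


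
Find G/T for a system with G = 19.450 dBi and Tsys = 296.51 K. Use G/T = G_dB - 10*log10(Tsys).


G/T = 19.450 - 10*log10(296.51) = 19.450 - 24.72039 = -5.270 dB/K

-5.270 dB/K


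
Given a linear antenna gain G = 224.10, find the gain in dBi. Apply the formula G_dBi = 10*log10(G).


G_dBi = 10 * log10(224.10) = 23.50 dBi

23.50 dBi


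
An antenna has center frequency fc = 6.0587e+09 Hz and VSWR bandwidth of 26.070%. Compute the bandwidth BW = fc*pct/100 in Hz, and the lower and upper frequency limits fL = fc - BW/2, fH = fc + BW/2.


BW = 6.0587e+09 * 26.070/100 = 1.579503e+09 Hz
fL = 6.0587e+09 - 1.579503e+09/2 = 5.269e+09 Hz
fH = 6.0587e+09 + 1.579503e+09/2 = 6.848e+09 Hz

BW=1.580e+09 Hz, fL=5.269e+09 Hz, fH=6.848e+09 Hz


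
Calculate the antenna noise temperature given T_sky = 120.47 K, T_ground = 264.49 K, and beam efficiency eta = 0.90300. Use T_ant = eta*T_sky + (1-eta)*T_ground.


T_ant = 0.90300 * 120.47 + (1 - 0.90300) * 264.49 = 134.4 K

134.4 K


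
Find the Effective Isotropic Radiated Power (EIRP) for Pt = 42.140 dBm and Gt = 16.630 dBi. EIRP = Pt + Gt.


EIRP = Pt + Gt = 42.140 + 16.630 = 58.77 dBm

58.77 dBm


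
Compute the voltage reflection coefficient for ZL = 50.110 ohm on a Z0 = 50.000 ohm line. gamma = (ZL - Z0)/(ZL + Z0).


gamma = (50.110 - 50.000) / (50.110 + 50.000) = 1.099e-03

1.099e-03


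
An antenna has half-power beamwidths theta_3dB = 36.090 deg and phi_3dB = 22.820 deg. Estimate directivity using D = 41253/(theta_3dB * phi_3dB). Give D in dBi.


D_linear = 41253 / (36.090 * 22.820) = 50.09023
D_dBi = 10 * log10(50.09023) = 17.00 dBi

17.00 dBi


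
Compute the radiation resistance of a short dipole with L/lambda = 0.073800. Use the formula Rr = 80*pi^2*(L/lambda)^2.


Rr = 80 * pi^2 * (0.073800)^2 = 80 * 9.869604 * 5.446440e-03 = 4.300 ohm

4.300 ohm


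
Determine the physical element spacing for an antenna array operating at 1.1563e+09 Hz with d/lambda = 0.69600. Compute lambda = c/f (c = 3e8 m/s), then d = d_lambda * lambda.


lambda = c / f = 3.0000e+08 / 1.1563e+09 = 0.2594482 m
d = 0.69600 * 0.2594482 = 0.1806 m

0.1806 m


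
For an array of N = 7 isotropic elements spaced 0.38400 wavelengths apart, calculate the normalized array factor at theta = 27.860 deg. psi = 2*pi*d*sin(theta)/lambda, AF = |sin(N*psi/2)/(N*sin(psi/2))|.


psi = 2*pi*0.38400*sin(27.860 deg) = 1.127506 rad
AF = |sin(7*1.127506/2) / (7*sin(1.127506/2))| = 0.1926

0.1926


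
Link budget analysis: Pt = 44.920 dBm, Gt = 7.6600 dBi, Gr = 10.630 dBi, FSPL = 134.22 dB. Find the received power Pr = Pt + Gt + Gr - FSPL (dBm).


Pr = 44.920 + 7.6600 + 10.630 - 134.22 = -71.01 dBm

-71.01 dBm


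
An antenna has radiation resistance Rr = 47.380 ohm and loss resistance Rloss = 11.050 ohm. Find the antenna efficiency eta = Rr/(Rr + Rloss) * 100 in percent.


eta = 47.380 / (47.380 + 11.050) * 100 = 81.09%

81.09%


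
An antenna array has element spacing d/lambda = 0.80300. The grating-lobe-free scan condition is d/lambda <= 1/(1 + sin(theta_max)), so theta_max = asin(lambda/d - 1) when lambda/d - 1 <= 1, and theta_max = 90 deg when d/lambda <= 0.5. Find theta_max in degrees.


lambda/d - 1 = 1/0.80300 - 1 = 0.2453300
theta_max = asin(0.2453300) = 14.20 deg

14.20 deg


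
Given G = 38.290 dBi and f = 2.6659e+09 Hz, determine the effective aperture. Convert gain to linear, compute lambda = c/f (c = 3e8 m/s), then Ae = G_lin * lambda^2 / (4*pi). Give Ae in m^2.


lambda = c / f = 3.0000e+08 / 2.6659e+09 = 0.1125324 m
G_linear = 10^(38.290/10) = 6745.280
Ae = G_linear * lambda^2 / (4*pi) = 6745.280 * 0.1125324^2 / (4*pi) = 6.797 m^2

6.797 m^2


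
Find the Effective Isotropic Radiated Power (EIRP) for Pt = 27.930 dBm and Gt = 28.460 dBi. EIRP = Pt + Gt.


EIRP = Pt + Gt = 27.930 + 28.460 = 56.39 dBm

56.39 dBm


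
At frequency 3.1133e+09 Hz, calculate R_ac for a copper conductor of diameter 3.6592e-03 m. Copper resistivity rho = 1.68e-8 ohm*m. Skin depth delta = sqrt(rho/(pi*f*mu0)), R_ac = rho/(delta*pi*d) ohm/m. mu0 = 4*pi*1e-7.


delta = sqrt(1.68e-8 / (pi * 3.1133e+09 * 4*pi*1e-7)) = 1.169134e-06 m
R_ac = 1.68e-8 / (1.169134e-06 * pi * 3.6592e-03) = 1.250 ohm/m

1.250 ohm/m


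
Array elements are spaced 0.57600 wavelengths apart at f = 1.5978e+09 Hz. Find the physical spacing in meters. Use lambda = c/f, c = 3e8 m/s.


lambda = c / f = 3.0000e+08 / 1.5978e+09 = 0.1877582 m
d = 0.57600 * 0.1877582 = 0.1081 m

0.1081 m


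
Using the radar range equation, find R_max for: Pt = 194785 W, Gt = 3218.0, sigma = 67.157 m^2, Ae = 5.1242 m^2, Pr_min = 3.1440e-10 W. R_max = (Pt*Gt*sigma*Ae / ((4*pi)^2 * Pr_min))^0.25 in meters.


R^4 = 194785*3218.0*67.157*5.1242 / ((4*pi)^2 * 3.1440e-10) = 4.344668e+18
R_max = 4.344668e+18^0.25 = 45655 m

45655 m


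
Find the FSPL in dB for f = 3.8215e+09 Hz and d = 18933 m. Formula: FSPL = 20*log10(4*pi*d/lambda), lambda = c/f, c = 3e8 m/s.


lambda = c / f = 3.0000e+08 / 3.8215e+09 = 0.07850321 m
FSPL = 20 * log10(4*pi*18933/0.07850321) = 129.6 dB

129.6 dB


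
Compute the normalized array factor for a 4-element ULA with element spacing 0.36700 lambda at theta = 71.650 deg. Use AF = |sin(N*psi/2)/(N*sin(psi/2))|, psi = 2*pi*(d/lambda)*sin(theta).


psi = 2*pi*0.36700*sin(71.650 deg) = 2.188675 rad
AF = |sin(4*2.188675/2) / (4*sin(2.188675/2))| = 0.2657

0.2657


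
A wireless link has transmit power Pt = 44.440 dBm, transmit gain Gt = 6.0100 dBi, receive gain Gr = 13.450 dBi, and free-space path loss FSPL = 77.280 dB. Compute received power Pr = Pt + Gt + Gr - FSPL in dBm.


Pr = 44.440 + 6.0100 + 13.450 - 77.280 = -13.38 dBm

-13.38 dBm


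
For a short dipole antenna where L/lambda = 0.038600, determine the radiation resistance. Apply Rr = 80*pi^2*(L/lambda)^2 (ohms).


Rr = 80 * pi^2 * (0.038600)^2 = 80 * 9.869604 * 1.489960e-03 = 1.176 ohm

1.176 ohm


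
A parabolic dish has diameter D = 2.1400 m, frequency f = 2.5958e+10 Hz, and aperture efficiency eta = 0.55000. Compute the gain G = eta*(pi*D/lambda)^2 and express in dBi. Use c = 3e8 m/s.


lambda = c / f = 3.0000e+08 / 2.5958e+10 = 0.01155713 m
G_linear = 0.55000 * (pi * 2.1400 / 0.01155713)^2 = 186118.7
G_dBi = 10 * log10(186118.7) = 52.70 dBi

52.70 dBi


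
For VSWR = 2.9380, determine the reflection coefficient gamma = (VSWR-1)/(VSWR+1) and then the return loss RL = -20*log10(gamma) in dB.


gamma = (2.9380 - 1) / (2.9380 + 1) = 0.4921280
RL = -20 * log10(0.4921280) = 6.158 dB

6.158 dB


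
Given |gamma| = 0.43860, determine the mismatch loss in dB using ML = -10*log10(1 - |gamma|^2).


ML = -10 * log10(1 - 0.43860^2) = -10 * log10(0.80763004) = 0.9279 dB

0.9279 dB


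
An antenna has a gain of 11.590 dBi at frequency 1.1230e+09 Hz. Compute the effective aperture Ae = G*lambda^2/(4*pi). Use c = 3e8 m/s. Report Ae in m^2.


lambda = c / f = 3.0000e+08 / 1.1230e+09 = 0.2671416 m
G_linear = 10^(11.590/10) = 14.42115
Ae = G_linear * lambda^2 / (4*pi) = 14.42115 * 0.2671416^2 / (4*pi) = 0.08190 m^2

0.08190 m^2


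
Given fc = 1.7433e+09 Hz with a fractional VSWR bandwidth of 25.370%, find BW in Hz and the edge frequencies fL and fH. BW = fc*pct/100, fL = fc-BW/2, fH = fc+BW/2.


BW = 1.7433e+09 * 25.370/100 = 4.422752e+08 Hz
fL = 1.7433e+09 - 4.422752e+08/2 = 1.522e+09 Hz
fH = 1.7433e+09 + 4.422752e+08/2 = 1.964e+09 Hz

BW=4.423e+08 Hz, fL=1.522e+09 Hz, fH=1.964e+09 Hz


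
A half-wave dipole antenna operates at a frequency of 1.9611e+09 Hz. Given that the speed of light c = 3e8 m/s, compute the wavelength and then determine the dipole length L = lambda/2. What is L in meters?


lambda = c / f = 3.0000e+08 / 1.9611e+09 = 0.1529754 m
L = lambda / 2 = 0.1529754 / 2 = 0.07649 m

0.07649 m


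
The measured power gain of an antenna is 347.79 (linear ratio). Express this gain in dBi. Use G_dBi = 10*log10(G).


G_dBi = 10 * log10(347.79) = 25.41 dBi

25.41 dBi


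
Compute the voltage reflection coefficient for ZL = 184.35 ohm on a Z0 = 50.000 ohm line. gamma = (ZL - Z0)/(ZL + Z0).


gamma = (184.35 - 50.000) / (184.35 + 50.000) = 0.5733

0.5733


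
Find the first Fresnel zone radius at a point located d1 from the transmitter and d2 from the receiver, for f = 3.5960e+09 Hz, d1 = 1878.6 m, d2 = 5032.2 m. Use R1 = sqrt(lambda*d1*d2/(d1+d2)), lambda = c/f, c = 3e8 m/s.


lambda = c / f = 3.0000e+08 / 3.5960e+09 = 0.08342603 m
R1 = sqrt(0.08342603 * 1878.6 * 5032.2 / (1878.6 + 5032.2)) = 10.68 m

10.68 m


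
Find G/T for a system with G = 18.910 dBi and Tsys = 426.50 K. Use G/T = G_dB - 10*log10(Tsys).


G/T = 18.910 - 10*log10(426.50) = 18.910 - 26.29919 = -7.389 dB/K

-7.389 dB/K


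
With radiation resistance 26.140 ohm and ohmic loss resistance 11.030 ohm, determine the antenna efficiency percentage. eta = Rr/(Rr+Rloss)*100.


eta = 26.140 / (26.140 + 11.030) * 100 = 70.33%

70.33%


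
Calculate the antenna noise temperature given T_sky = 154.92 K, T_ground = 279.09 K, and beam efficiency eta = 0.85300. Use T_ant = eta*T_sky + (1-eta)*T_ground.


T_ant = 0.85300 * 154.92 + (1 - 0.85300) * 279.09 = 173.2 K

173.2 K


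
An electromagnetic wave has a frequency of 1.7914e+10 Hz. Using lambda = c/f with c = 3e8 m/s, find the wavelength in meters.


lambda = c / f = 3.0000e+08 / 1.7914e+10 = 0.01675 m

0.01675 m


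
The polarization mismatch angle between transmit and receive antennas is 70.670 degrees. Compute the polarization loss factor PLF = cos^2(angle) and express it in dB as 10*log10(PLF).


PLF_linear = cos^2(70.670 deg) = 0.1095666
PLF_dB = 10 * log10(0.1095666) = -9.603 dB

-9.603 dB


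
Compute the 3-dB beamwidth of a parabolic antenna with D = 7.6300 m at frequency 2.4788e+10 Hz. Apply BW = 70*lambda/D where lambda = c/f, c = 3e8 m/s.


lambda = c / f = 3.0000e+08 / 2.4788e+10 = 0.01210263 m
BW = 70 * 0.01210263 / 7.6300 = 0.1110 deg

0.1110 deg


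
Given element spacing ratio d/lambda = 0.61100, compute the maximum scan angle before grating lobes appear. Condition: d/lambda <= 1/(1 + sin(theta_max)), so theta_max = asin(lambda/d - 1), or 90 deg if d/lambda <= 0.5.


lambda/d - 1 = 1/0.61100 - 1 = 0.6366612
theta_max = asin(0.6366612) = 39.54 deg

39.54 deg


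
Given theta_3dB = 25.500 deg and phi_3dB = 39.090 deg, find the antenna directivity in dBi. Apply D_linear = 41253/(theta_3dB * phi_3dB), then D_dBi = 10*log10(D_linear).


D_linear = 41253 / (25.500 * 39.090) = 41.38564
D_dBi = 10 * log10(41.38564) = 16.17 dBi

16.17 dBi


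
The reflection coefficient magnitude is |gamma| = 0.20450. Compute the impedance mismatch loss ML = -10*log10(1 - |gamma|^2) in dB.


ML = -10 * log10(1 - 0.20450^2) = -10 * log10(0.95817975) = 0.1855 dB

0.1855 dB


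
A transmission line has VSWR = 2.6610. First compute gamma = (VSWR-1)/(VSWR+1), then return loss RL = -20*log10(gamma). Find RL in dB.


gamma = (2.6610 - 1) / (2.6610 + 1) = 0.4537012
RL = -20 * log10(0.4537012) = 6.865 dB

6.865 dB


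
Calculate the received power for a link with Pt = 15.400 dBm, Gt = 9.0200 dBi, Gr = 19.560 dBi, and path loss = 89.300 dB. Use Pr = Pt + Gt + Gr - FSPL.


Pr = 15.400 + 9.0200 + 19.560 - 89.300 = -45.32 dBm

-45.32 dBm


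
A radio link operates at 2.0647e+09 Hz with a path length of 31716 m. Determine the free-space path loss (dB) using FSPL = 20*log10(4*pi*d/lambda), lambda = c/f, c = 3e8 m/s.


lambda = c / f = 3.0000e+08 / 2.0647e+09 = 0.1452996 m
FSPL = 20 * log10(4*pi*31716/0.1452996) = 128.8 dB

128.8 dB


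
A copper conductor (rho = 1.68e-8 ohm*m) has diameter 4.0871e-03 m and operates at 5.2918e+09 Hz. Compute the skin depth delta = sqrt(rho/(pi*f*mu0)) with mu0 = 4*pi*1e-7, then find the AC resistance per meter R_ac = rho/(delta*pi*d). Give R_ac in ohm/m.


delta = sqrt(1.68e-8 / (pi * 5.2918e+09 * 4*pi*1e-7)) = 8.967535e-07 m
R_ac = 1.68e-8 / (8.967535e-07 * pi * 4.0871e-03) = 1.459 ohm/m

1.459 ohm/m


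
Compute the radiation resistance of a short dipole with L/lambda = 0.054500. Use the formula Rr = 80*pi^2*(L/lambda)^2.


Rr = 80 * pi^2 * (0.054500)^2 = 80 * 9.869604 * 2.970250e-03 = 2.345 ohm

2.345 ohm


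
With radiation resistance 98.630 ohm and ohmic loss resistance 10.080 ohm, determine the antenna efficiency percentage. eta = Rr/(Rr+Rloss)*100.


eta = 98.630 / (98.630 + 10.080) * 100 = 90.73%

90.73%


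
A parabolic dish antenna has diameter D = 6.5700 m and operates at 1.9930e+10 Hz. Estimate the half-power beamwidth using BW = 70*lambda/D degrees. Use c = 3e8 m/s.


lambda = c / f = 3.0000e+08 / 1.9930e+10 = 0.01505268 m
BW = 70 * 0.01505268 / 6.5700 = 0.1604 deg

0.1604 deg


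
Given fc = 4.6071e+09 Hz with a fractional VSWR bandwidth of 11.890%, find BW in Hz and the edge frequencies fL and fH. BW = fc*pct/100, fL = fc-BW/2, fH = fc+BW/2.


BW = 4.6071e+09 * 11.890/100 = 5.477842e+08 Hz
fL = 4.6071e+09 - 5.477842e+08/2 = 4.333e+09 Hz
fH = 4.6071e+09 + 5.477842e+08/2 = 4.881e+09 Hz

BW=5.478e+08 Hz, fL=4.333e+09 Hz, fH=4.881e+09 Hz


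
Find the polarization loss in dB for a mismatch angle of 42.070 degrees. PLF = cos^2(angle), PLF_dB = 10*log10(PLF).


PLF_linear = cos^2(42.070 deg) = 0.5510490
PLF_dB = 10 * log10(0.5510490) = -2.588 dB

-2.588 dB


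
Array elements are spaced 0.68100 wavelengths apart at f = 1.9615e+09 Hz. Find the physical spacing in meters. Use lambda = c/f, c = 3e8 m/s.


lambda = c / f = 3.0000e+08 / 1.9615e+09 = 0.1529442 m
d = 0.68100 * 0.1529442 = 0.1042 m

0.1042 m


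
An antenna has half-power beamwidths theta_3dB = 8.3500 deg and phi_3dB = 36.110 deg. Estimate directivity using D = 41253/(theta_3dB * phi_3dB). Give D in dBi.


D_linear = 41253 / (8.3500 * 36.110) = 136.8175
D_dBi = 10 * log10(136.8175) = 21.36 dBi

21.36 dBi


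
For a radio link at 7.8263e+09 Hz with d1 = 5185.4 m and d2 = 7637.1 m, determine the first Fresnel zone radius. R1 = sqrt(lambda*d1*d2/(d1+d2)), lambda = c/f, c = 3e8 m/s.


lambda = c / f = 3.0000e+08 / 7.8263e+09 = 0.03833229 m
R1 = sqrt(0.03833229 * 5185.4 * 7637.1 / (5185.4 + 7637.1)) = 10.88 m

10.88 m


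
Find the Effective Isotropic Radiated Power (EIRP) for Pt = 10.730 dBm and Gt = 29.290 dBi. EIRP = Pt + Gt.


EIRP = Pt + Gt = 10.730 + 29.290 = 40.02 dBm

40.02 dBm


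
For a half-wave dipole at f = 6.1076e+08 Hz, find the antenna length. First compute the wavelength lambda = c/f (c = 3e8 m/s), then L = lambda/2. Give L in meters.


lambda = c / f = 3.0000e+08 / 6.1076e+08 = 0.4911913 m
L = lambda / 2 = 0.4911913 / 2 = 0.2456 m

0.2456 m


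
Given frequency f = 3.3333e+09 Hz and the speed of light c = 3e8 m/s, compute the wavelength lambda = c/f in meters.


lambda = c / f = 3.0000e+08 / 3.3333e+09 = 0.09000 m

0.09000 m


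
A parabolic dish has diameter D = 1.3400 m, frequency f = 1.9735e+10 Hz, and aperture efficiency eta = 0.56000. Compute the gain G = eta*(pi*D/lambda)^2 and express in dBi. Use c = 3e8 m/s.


lambda = c / f = 3.0000e+08 / 1.9735e+10 = 0.01520142 m
G_linear = 0.56000 * (pi * 1.3400 / 0.01520142)^2 = 42946.63
G_dBi = 10 * log10(42946.63) = 46.33 dBi

46.33 dBi


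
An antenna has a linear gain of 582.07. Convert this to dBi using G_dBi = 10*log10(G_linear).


G_dBi = 10 * log10(582.07) = 27.65 dBi

27.65 dBi


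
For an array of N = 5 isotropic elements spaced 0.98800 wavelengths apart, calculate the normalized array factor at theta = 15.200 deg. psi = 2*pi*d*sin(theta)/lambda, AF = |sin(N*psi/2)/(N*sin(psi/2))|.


psi = 2*pi*0.98800*sin(15.200 deg) = 1.627615 rad
AF = |sin(5*1.627615/2) / (5*sin(1.627615/2))| = 0.2201

0.2201


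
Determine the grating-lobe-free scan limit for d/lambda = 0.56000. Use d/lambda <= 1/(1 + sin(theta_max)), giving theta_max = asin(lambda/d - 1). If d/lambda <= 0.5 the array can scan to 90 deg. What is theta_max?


lambda/d - 1 = 1/0.56000 - 1 = 0.7857143
theta_max = asin(0.7857143) = 51.79 deg

51.79 deg


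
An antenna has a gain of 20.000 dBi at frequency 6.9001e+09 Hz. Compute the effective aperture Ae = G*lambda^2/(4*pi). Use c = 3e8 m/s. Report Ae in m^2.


lambda = c / f = 3.0000e+08 / 6.9001e+09 = 0.04347763 m
G_linear = 10^(20.000/10) = 100.0000
Ae = G_linear * lambda^2 / (4*pi) = 100.0000 * 0.04347763^2 / (4*pi) = 0.01504 m^2

0.01504 m^2


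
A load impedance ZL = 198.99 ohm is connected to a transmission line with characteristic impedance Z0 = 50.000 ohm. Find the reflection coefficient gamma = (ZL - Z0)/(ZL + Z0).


gamma = (198.99 - 50.000) / (198.99 + 50.000) = 0.5984

0.5984


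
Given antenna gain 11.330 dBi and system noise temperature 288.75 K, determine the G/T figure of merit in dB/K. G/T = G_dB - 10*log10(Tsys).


G/T = 11.330 - 10*log10(288.75) = 11.330 - 24.60522 = -13.28 dB/K

-13.28 dB/K


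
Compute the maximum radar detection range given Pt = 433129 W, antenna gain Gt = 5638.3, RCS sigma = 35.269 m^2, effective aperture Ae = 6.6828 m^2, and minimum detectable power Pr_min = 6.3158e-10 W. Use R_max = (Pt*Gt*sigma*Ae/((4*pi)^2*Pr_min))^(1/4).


R^4 = 433129*5638.3*35.269*6.6828 / ((4*pi)^2 * 6.3158e-10) = 5.771238e+18
R_max = 5.771238e+18^0.25 = 49014 m

49014 m


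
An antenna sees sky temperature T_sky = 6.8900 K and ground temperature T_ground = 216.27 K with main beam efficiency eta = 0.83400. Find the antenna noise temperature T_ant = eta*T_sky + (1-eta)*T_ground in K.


T_ant = 0.83400 * 6.8900 + (1 - 0.83400) * 216.27 = 41.65 K

41.65 K


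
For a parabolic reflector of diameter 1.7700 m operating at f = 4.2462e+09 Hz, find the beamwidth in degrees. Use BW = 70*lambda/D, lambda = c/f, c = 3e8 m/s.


lambda = c / f = 3.0000e+08 / 4.2462e+09 = 0.07065141 m
BW = 70 * 0.07065141 / 1.7700 = 2.794 deg

2.794 deg


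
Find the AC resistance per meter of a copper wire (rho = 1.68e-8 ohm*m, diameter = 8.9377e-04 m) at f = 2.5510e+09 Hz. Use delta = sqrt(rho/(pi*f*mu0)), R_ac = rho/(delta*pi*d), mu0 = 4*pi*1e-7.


delta = sqrt(1.68e-8 / (pi * 2.5510e+09 * 4*pi*1e-7)) = 1.291575e-06 m
R_ac = 1.68e-8 / (1.291575e-06 * pi * 8.9377e-04) = 4.632 ohm/m

4.632 ohm/m


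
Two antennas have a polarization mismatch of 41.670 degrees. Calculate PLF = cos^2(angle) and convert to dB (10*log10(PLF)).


PLF_linear = cos^2(41.670 deg) = 0.5579887
PLF_dB = 10 * log10(0.5579887) = -2.534 dB

-2.534 dB


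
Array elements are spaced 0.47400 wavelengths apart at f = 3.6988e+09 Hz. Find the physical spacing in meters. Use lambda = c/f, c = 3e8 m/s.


lambda = c / f = 3.0000e+08 / 3.6988e+09 = 0.08110739 m
d = 0.47400 * 0.08110739 = 0.03844 m

0.03844 m


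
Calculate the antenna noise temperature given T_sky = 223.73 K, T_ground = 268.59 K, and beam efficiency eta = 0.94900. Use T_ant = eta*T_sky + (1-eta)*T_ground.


T_ant = 0.94900 * 223.73 + (1 - 0.94900) * 268.59 = 226.0 K

226.0 K


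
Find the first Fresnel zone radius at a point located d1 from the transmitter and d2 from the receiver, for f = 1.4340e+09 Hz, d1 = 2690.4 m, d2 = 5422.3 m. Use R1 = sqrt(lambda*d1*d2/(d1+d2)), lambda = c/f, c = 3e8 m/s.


lambda = c / f = 3.0000e+08 / 1.4340e+09 = 0.2092050 m
R1 = sqrt(0.2092050 * 2690.4 * 5422.3 / (2690.4 + 5422.3)) = 19.40 m

19.40 m


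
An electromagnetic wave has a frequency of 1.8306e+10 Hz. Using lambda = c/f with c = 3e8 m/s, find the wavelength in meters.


lambda = c / f = 3.0000e+08 / 1.8306e+10 = 0.01639 m

0.01639 m


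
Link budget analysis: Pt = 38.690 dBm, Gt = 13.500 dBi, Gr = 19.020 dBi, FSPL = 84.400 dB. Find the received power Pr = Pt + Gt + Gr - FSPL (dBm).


Pr = 38.690 + 13.500 + 19.020 - 84.400 = -13.19 dBm

-13.19 dBm


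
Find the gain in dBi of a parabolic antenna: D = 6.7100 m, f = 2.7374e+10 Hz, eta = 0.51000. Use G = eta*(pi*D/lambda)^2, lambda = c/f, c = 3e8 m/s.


lambda = c / f = 3.0000e+08 / 2.7374e+10 = 0.01095930 m
G_linear = 0.51000 * (pi * 6.7100 / 0.01095930)^2 = 1.886902e+06
G_dBi = 10 * log10(1.886902e+06) = 62.76 dBi

62.76 dBi


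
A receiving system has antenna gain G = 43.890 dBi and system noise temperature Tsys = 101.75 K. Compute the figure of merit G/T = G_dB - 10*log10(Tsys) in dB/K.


G/T = 43.890 - 10*log10(101.75) = 43.890 - 20.07534 = 23.81 dB/K

23.81 dB/K


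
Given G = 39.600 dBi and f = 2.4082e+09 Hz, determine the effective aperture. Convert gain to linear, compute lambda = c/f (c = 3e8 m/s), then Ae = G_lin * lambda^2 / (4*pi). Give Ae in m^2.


lambda = c / f = 3.0000e+08 / 2.4082e+09 = 0.1245744 m
G_linear = 10^(39.600/10) = 9120.108
Ae = G_linear * lambda^2 / (4*pi) = 9120.108 * 0.1245744^2 / (4*pi) = 11.26 m^2

11.26 m^2
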